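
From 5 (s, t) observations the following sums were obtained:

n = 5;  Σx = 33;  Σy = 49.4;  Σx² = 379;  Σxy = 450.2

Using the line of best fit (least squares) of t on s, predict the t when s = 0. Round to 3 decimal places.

4.797

Sxx = Σx² − (Σx)²/n = 379 − 217.8 = 161.2
Sxy = Σxy − (Σx)(Σy)/n = 450.2 − 326.04 = 124.16
b = Sxy/Sxx = 124.16/161.2 = 0.770223
a = ȳ − b·x̄ = 9.88 − 0.770223·6.6 = 4.796526
ŷ(0) = a + b·0 = 4.796526 + 0.770223·0 = 4.796526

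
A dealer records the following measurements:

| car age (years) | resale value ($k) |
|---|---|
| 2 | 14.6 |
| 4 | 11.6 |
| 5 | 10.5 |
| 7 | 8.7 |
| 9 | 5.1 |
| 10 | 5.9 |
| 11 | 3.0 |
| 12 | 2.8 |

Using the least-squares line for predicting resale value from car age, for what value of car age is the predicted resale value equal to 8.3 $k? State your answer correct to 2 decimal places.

7.05

n = 8, Σx = 60, Σy = 62.2, Σxy = 360.5, Σx² = 540
Sxx = Σx² − (Σx)²/n = 540 − 450 = 90
Sxy = Σxy − (Σx)(Σy)/n = 360.5 − 466.5 = -106
b = Sxy/Sxx = -106/90 = -1.177778
a = ȳ − b·x̄ = 7.775 − (-1.177778)·7.5 = 16.608333
Set a + b·x = 8.3: x = (8.3 − 16.608333) / (-1.177778) = 7.054245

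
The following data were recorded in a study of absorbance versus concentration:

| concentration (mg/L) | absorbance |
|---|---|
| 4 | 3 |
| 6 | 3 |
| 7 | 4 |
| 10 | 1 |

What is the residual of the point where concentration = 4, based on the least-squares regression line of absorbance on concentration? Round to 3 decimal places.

-0.667

n = 4, Σx = 27, Σy = 11, Σxy = 68, Σx² = 201
Sxx = Σx² − (Σx)²/n = 201 − 182.25 = 18.75
Sxy = Σxy − (Σx)(Σy)/n = 68 − 74.25 = -6.25
b = Sxy/Sxx = -6.25/18.75 = -0.333333
a = ȳ − b·x̄ = 2.75 − (-0.333333)·6.75 = 5
ŷ(4) = 5 + (-0.333333)·4 = 3.666667
residual = y − ŷ = 3 − 3.666667 = -0.666667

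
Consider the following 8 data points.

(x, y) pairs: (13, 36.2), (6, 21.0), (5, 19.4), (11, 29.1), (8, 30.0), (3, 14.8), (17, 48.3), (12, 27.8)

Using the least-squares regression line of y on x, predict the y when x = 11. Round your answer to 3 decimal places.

n = 8, Σx = 75, Σy = 226.6, Σxy = 2452.8, Σx² = 857
Sxx = Σx² − (Σx)²/n = 857 − 703.125 = 153.875
Sxy = Σxy − (Σx)(Σy)/n = 2452.8 − 2124.375 = 328.425
b = Sxy/Sxx = 328.425/153.875 = 2.134362
a = ȳ − b·x̄ = 28.325 − 2.134362·9.375 = 8.315353
ŷ(11) = a + b·11 = 8.315353 + 2.134362·11 = 31.793339

31.793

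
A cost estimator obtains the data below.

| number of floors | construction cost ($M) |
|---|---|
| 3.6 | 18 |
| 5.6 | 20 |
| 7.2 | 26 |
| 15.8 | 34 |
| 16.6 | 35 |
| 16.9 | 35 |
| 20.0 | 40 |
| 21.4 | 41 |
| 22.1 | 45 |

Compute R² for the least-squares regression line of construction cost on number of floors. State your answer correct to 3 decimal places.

0.977

n = 9, Σx = 129.2, Σy = 294, Σxy = 4745.6, Σx² = 2253.34, Σy² = 10312
Sxx = Σx² − (Σx)²/n = 2253.34 − 1854.737778 = 398.602222
Sxy = Σxy − (Σx)(Σy)/n = 4745.6 − 4220.533333 = 525.066667
Syy = Σy² − (Σy)²/n = 10312 − 9604 = 708
R² = Sxy²/(Sxx·Syy) = (525.066667)²/(398.602222·708) = 0.976913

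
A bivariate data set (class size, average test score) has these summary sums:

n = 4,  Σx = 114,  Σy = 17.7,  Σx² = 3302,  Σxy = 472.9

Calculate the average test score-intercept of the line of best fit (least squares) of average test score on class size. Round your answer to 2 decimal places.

21.39

Sxx = Σx² − (Σx)²/n = 3302 − 3249 = 53
Sxy = Σxy − (Σx)(Σy)/n = 472.9 − 504.45 = -31.55
b = Sxy/Sxx = -31.55/53 = -0.595283
a = ȳ − b·x̄ = 4.425 − (-0.595283)·28.5 = 21.390566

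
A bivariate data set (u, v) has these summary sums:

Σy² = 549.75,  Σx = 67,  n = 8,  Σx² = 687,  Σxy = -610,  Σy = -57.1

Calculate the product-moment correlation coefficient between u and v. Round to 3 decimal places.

Sxx = Σx² − (Σx)²/n = 687 − 561.125 = 125.875
Sxy = Σxy − (Σx)(Σy)/n = -610 − (-478.2125) = -131.7875
Syy = Σy² − (Σy)²/n = 549.75 − 407.55125 = 142.19875
r = Sxy/√(Sxx·Syy) = -131.7875/√(17899.267656) = -131.7875/133.788145 = -0.985046

-0.985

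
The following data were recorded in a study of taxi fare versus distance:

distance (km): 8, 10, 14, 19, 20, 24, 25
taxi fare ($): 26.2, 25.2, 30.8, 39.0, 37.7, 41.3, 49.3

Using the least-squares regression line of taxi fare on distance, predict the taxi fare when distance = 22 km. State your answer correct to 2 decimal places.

n = 7, Σx = 120, Σy = 249.5, Σxy = 4611.5, Σx² = 2322
Sxx = Σx² − (Σx)²/n = 2322 − 2057.142857 = 264.857143
Sxy = Σxy − (Σx)(Σy)/n = 4611.5 − 4277.142857 = 334.357143
b = Sxy/Sxx = 334.357143/264.857143 = 1.262406
a = ȳ − b·x̄ = 35.642857 − 1.262406·17.142857 = 14.001618
ŷ(22) = a + b·22 = 14.001618 + 1.262406·22 = 41.774542

41.77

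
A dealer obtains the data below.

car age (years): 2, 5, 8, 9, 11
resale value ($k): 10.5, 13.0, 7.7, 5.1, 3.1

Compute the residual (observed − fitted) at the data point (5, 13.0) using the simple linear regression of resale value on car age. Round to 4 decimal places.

n = 5, Σx = 35, Σy = 39.4, Σxy = 227.6, Σx² = 295
Sxx = Σx² − (Σx)²/n = 295 − 245 = 50
Sxy = Σxy − (Σx)(Σy)/n = 227.6 − 275.8 = -48.2
b = Sxy/Sxx = -48.2/50 = -0.964
a = ȳ − b·x̄ = 7.88 − (-0.964)·7 = 14.628
ŷ(5) = 14.628 + (-0.964)·5 = 9.808
residual = y − ŷ = 13.0 − 9.808 = 3.192

3.1920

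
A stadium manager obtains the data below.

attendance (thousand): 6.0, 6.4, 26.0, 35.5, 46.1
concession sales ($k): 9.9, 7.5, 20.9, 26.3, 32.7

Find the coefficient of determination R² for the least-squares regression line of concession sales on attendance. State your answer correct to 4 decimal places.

0.9922

n = 5, Σx = 120, Σy = 97.3, Σxy = 3091.92, Σx² = 4138.42, Σy² = 2352.05
Sxx = Σx² − (Σx)²/n = 4138.42 − 2880 = 1258.42
Sxy = Σxy − (Σx)(Σy)/n = 3091.92 − 2335.2 = 756.72
Syy = Σy² − (Σy)²/n = 2352.05 − 1893.458 = 458.592
R² = Sxy²/(Sxx·Syy) = (756.72)²/(1258.42·458.592) = 0.992244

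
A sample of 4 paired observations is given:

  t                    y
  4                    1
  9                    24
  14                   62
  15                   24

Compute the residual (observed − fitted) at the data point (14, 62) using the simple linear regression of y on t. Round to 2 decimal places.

n = 4, Σx = 42, Σy = 111, Σxy = 1448, Σx² = 518
Sxx = Σx² − (Σx)²/n = 518 − 441 = 77
Sxy = Σxy − (Σx)(Σy)/n = 1448 − 1165.5 = 282.5
b = Sxy/Sxx = 282.5/77 = 3.668831
a = ȳ − b·x̄ = 27.75 − 3.668831·10.5 = -10.772727
ŷ(14) = -10.772727 + 3.668831·14 = 40.590909
residual = y − ŷ = 62 − 40.590909 = 21.409091

21.41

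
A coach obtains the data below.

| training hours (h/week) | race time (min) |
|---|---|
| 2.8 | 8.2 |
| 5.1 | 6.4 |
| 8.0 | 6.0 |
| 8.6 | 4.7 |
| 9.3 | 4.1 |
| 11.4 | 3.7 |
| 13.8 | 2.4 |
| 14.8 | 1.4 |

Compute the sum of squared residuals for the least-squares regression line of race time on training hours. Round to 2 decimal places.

n = 8, Σx = 73.8, Σy = 36.9, Σxy = 278.17, Σx² = 797.74, Σy² = 204.51
Sxx = Σx² − (Σx)²/n = 797.74 − 680.805 = 116.935
Sxy = Σxy − (Σx)(Σy)/n = 278.17 − 340.4025 = -62.2325
Syy = Σy² − (Σy)²/n = 204.51 − 170.20125 = 34.30875
b = Sxy/Sxx = -62.2325/116.935 = -0.532197
SSE = Syy − b·Sxy = 34.30875 − (-0.532197)·(-62.2325) = 1.188777

1.19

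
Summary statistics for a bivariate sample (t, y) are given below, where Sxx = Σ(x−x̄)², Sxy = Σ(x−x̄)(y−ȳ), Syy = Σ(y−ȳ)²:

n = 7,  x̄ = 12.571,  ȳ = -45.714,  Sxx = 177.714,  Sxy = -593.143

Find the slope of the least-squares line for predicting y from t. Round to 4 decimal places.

-3.3376

b = Sxy/Sxx = -593.143/177.714 = -3.337627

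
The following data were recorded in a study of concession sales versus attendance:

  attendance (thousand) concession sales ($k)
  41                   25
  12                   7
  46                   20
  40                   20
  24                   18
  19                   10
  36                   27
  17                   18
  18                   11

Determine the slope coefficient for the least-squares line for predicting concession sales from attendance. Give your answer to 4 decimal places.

0.4249

n = 9, Σx = 253, Σy = 156, Σxy = 4927, Σx² = 8387
Sxx = Σx² − (Σx)²/n = 8387 − 7112.111111 = 1274.888889
Sxy = Σxy − (Σx)(Σy)/n = 4927 − 4385.333333 = 541.666667
b = Sxy/Sxx = 541.666667/1274.888889 = 0.424874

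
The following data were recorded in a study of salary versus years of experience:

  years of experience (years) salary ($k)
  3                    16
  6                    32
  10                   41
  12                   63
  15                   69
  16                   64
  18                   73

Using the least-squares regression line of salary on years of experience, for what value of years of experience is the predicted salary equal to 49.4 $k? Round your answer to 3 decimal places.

10.973

n = 7, Σx = 80, Σy = 358, Σxy = 4779, Σx² = 1094
Sxx = Σx² − (Σx)²/n = 1094 − 914.285714 = 179.714286
Sxy = Σxy − (Σx)(Σy)/n = 4779 − 4091.428571 = 687.571429
b = Sxy/Sxx = 687.571429/179.714286 = 3.825914
a = ȳ − b·x̄ = 51.142857 − 3.825914·11.428571 = 7.418124
Set a + b·x = 49.4: x = (49.4 − 7.418124) / 3.825914 = 10.973031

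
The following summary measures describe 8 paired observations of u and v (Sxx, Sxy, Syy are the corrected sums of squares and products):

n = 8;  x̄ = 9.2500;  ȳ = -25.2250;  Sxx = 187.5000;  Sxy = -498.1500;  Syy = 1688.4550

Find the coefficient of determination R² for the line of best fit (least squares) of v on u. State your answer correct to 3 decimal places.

R² = Sxy²/(Sxx·Syy) = (-498.15)²/(187.5·1688.455) = 0.783844

0.784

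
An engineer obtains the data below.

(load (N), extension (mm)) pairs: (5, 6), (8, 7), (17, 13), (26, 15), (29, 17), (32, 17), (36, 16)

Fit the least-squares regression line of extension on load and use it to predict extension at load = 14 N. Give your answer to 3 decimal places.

n = 7, Σx = 153, Σy = 91, Σxy = 2310, Σx² = 4215
Sxx = Σx² − (Σx)²/n = 4215 − 3344.142857 = 870.857143
Sxy = Σxy − (Σx)(Σy)/n = 2310 − 1989 = 321
b = Sxy/Sxx = 321/870.857143 = 0.368602
a = ȳ − b·x̄ = 13 − 0.368602·21.857143 = 4.943406
ŷ(14) = a + b·14 = 4.943406 + 0.368602·14 = 10.103839

10.104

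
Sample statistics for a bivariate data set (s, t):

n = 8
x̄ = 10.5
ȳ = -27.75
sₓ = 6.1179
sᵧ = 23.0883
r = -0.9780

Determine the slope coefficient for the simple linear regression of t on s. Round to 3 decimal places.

-3.691

b = r · sᵧ/sₓ = -0.978 · 23.0883/6.1179 = -3.690867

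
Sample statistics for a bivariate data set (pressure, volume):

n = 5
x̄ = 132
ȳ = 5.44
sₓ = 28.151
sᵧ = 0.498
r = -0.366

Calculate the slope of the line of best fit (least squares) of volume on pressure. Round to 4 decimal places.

-0.0065

b = r · sᵧ/sₓ = -0.366 · 0.498/28.151 = -0.006475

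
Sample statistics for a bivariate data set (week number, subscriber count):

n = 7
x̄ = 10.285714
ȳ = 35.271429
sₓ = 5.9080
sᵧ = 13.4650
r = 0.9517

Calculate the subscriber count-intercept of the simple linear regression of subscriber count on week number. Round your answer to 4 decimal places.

b = r · sᵧ/sₓ = 0.9517 · 13.465/5.908 = 2.169032
a = ȳ − b·x̄ = 35.271429 − 2.169032·10.285714 = 12.961387

12.9614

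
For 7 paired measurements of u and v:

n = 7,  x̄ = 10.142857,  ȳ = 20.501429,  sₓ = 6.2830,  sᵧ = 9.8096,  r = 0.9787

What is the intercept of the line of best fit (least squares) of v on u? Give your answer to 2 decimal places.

5.00

b = r · sᵧ/sₓ = 0.9787 · 9.8096/6.283 = 1.528037
a = ȳ − b·x̄ = 20.501429 − 1.528037·10.142857 = 5.002770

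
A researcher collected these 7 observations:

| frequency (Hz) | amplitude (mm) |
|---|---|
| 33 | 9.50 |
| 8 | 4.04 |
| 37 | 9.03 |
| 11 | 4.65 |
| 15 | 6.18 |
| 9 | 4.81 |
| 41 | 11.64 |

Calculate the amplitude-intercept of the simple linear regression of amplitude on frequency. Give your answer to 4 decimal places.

2.7354

n = 7, Σx = 154, Σy = 49.85, Σxy = 1344.31, Σx² = 4630
Sxx = Σx² − (Σx)²/n = 4630 − 3388 = 1242
Sxy = Σxy − (Σx)(Σy)/n = 1344.31 − 1096.7 = 247.61
b = Sxy/Sxx = 247.61/1242 = 0.199364
a = ȳ − b·x̄ = 7.121429 − 0.199364·22 = 2.735422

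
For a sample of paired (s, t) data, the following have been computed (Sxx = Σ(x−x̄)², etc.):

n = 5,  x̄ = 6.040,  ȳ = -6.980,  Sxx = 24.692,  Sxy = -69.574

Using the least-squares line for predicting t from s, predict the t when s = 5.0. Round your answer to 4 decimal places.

b = Sxy/Sxx = -69.574/24.692 = -2.817674
a = ȳ − b·x̄ = -6.98 − (-2.817674)·6.04 = 10.038749
ŷ(5.0) = a + b·5.0 = 10.038749 + (-2.817674)·5 = -4.049619

-4.0496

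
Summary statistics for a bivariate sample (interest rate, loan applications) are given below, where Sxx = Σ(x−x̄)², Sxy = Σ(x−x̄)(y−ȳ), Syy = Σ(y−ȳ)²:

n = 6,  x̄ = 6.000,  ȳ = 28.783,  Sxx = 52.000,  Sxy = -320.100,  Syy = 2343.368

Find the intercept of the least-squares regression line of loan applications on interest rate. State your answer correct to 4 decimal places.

b = Sxy/Sxx = -320.1/52 = -6.155769
a = ȳ − b·x̄ = 28.783 − (-6.155769)·6 = 65.717615

65.7176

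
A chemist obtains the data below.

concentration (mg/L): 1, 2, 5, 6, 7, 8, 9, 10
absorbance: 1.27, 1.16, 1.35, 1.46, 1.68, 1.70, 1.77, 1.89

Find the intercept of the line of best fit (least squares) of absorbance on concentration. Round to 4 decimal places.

1.0675

n = 8, Σx = 48, Σy = 12.28, Σxy = 79.29, Σx² = 360
Sxx = Σx² − (Σx)²/n = 360 − 288 = 72
Sxy = Σxy − (Σx)(Σy)/n = 79.29 − 73.68 = 5.61
b = Sxy/Sxx = 5.61/72 = 0.077917
a = ȳ − b·x̄ = 1.535 − 0.077917·6 = 1.0675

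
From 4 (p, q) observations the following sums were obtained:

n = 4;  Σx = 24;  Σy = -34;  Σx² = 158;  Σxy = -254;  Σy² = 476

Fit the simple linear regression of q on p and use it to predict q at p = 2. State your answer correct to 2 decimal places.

5.79

Sxx = Σx² − (Σx)²/n = 158 − 144 = 14
Sxy = Σxy − (Σx)(Σy)/n = -254 − (-204) = -50
b = Sxy/Sxx = -50/14 = -3.571429
a = ȳ − b·x̄ = -8.5 − (-3.571429)·6 = 12.928571
ŷ(2) = a + b·2 = 12.928571 + (-3.571429)·2 = 5.785714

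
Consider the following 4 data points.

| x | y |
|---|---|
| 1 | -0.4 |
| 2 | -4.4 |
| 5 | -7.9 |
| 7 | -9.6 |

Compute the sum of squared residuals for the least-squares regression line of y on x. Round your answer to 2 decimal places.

n = 4, Σx = 15, Σy = -22.3, Σxy = -115.9, Σx² = 79, Σy² = 174.09
Sxx = Σx² − (Σx)²/n = 79 − 56.25 = 22.75
Sxy = Σxy − (Σx)(Σy)/n = -115.9 − (-83.625) = -32.275
Syy = Σy² − (Σy)²/n = 174.09 − 124.3225 = 49.7675
b = Sxy/Sxx = -32.275/22.75 = -1.418681
SSE = Syy − b·Sxy = 49.7675 − (-1.418681)·(-32.275) = 3.979560

3.98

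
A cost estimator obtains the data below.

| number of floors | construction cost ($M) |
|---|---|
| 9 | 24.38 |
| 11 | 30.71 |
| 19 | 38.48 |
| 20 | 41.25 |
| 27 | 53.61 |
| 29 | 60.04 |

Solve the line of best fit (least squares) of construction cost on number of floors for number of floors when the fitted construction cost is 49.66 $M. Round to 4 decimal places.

n = 6, Σx = 115, Σy = 248.47, Σxy = 5301.98, Σx² = 2533
Sxx = Σx² − (Σx)²/n = 2533 − 2204.166667 = 328.833333
Sxy = Σxy − (Σx)(Σy)/n = 5301.98 − 4762.341667 = 539.638333
b = Sxy/Sxx = 539.638333/328.833333 = 1.641069
a = ȳ − b·x̄ = 41.411667 − 1.641069·19.166667 = 9.957836
Set a + b·x = 49.66: x = (49.66 − 9.957836) / 1.641069 = 24.192861

24.1929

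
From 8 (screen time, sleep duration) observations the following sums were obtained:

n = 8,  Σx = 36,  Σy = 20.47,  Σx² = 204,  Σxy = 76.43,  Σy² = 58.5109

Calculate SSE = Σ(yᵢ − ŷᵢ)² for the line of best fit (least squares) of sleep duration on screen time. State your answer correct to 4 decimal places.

0.2757

Sxx = Σx² − (Σx)²/n = 204 − 162 = 42
Sxy = Σxy − (Σx)(Σy)/n = 76.43 − 92.115 = -15.685
Syy = Σy² − (Σy)²/n = 58.5109 − 52.377612 = 6.133287
b = Sxy/Sxx = -15.685/42 = -0.373452
SSE = Syy − b·Sxy = 6.133287 − (-0.373452)·(-15.685) = 0.275687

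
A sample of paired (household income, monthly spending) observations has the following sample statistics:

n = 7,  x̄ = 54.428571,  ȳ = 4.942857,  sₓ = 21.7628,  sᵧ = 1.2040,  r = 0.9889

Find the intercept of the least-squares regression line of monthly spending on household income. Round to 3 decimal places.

b = r · sᵧ/sₓ = 0.9889 · 1.204/21.7628 = 0.054710
a = ȳ − b·x̄ = 4.942857 − 0.054710·54.428571 = 1.965088

1.965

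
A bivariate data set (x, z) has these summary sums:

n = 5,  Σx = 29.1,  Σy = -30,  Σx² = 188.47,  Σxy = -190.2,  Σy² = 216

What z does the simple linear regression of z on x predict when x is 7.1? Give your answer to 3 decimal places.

-7.045

Sxx = Σx² − (Σx)²/n = 188.47 − 169.362 = 19.108
Sxy = Σxy − (Σx)(Σy)/n = -190.2 − (-174.6) = -15.6
b = Sxy/Sxx = -15.6/19.108 = -0.816412
a = ȳ − b·x̄ = -6 − (-0.816412)·5.82 = -1.248482
ŷ(7.1) = a + b·7.1 = -1.248482 + (-0.816412)·7.1 = -7.045007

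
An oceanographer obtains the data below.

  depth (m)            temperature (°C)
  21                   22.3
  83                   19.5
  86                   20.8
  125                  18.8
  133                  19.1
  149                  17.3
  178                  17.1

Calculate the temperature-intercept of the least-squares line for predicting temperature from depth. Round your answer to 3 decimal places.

n = 7, Σx = 775, Σy = 134.9, Σxy = 14387.4, Σx² = 101925
Sxx = Σx² − (Σx)²/n = 101925 − 85803.571429 = 16121.428571
Sxy = Σxy − (Σx)(Σy)/n = 14387.4 − 14935.357143 = -547.957143
b = Sxy/Sxx = -547.957143/16121.428571 = -0.033989
a = ȳ − b·x̄ = 19.271429 − (-0.033989)·110.714286 = 23.034537

23.035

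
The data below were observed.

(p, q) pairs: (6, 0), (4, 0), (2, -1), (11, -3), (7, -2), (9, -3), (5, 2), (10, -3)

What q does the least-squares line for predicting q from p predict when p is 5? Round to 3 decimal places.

-0.511

n = 8, Σx = 54, Σy = -10, Σxy = -96, Σx² = 432
Sxx = Σx² − (Σx)²/n = 432 − 364.5 = 67.5
Sxy = Σxy − (Σx)(Σy)/n = -96 − (-67.5) = -28.5
b = Sxy/Sxx = -28.5/67.5 = -0.422222
a = ȳ − b·x̄ = -1.25 − (-0.422222)·6.75 = 1.6
ŷ(5) = a + b·5 = 1.6 + (-0.422222)·5 = -0.511111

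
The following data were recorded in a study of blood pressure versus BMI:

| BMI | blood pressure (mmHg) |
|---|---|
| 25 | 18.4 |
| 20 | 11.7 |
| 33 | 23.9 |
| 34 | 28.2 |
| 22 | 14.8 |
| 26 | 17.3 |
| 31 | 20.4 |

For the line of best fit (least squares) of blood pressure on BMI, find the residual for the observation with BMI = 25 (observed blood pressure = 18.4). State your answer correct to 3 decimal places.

n = 7, Σx = 191, Σy = 134.7, Σxy = 3849.3, Σx² = 5391
Sxx = Σx² − (Σx)²/n = 5391 − 5211.571429 = 179.428571
Sxy = Σxy − (Σx)(Σy)/n = 3849.3 − 3675.385714 = 173.914286
b = Sxy/Sxx = 173.914286/179.428571 = 0.969268
a = ȳ − b·x̄ = 19.242857 − 0.969268·27.285714 = -7.204299
ŷ(25) = -7.204299 + 0.969268·25 = 17.027389
residual = y − ŷ = 18.4 − 17.027389 = 1.372611

1.373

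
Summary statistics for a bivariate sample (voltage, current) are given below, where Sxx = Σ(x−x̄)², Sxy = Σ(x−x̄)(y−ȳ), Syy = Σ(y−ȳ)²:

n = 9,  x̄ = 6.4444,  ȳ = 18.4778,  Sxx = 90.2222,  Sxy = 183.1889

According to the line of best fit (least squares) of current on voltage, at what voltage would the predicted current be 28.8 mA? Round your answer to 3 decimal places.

11.528

b = Sxy/Sxx = 183.1889/90.2222 = 2.030419
a = ȳ − b·x̄ = 18.4778 − 2.030419·6.4444 = 5.392966
Set a + b·x = 28.8: x = (28.8 − 5.392966) / 2.030419 = 11.528177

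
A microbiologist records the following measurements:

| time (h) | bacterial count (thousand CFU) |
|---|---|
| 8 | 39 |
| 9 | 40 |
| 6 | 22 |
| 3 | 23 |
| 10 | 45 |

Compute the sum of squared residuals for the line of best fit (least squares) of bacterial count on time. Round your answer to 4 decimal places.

80.6169

n = 5, Σx = 36, Σy = 169, Σxy = 1323, Σx² = 290, Σy² = 6159
Sxx = Σx² − (Σx)²/n = 290 − 259.2 = 30.8
Sxy = Σxy − (Σx)(Σy)/n = 1323 − 1216.8 = 106.2
Syy = Σy² − (Σy)²/n = 6159 − 5712.2 = 446.8
b = Sxy/Sxx = 106.2/30.8 = 3.448052
SSE = Syy − b·Sxy = 446.8 − 3.448052·106.2 = 80.616883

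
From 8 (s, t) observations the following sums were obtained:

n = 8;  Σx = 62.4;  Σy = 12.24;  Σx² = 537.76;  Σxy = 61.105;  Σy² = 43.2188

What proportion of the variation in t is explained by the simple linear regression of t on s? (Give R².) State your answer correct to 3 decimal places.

0.945

Sxx = Σx² − (Σx)²/n = 537.76 − 486.72 = 51.04
Sxy = Σxy − (Σx)(Σy)/n = 61.105 − 95.472 = -34.367
Syy = Σy² − (Σy)²/n = 43.2188 − 18.7272 = 24.4916
R² = Sxy²/(Sxx·Syy) = (-34.367)²/(51.04·24.4916) = 0.944834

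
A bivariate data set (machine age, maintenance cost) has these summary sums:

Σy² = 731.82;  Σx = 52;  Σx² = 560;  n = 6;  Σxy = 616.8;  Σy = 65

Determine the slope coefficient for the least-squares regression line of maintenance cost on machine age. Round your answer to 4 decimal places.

Sxx = Σx² − (Σx)²/n = 560 − 450.666667 = 109.333333
Sxy = Σxy − (Σx)(Σy)/n = 616.8 − 563.333333 = 53.466667
b = Sxy/Sxx = 53.466667/109.333333 = 0.489024

0.4890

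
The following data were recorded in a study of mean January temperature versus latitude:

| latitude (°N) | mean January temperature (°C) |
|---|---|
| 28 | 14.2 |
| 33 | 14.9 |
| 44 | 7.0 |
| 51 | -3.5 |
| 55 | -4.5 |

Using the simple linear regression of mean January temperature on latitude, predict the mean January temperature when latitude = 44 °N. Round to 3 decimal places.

n = 5, Σx = 211, Σy = 28.1, Σxy = 771.3, Σx² = 9435
Sxx = Σx² − (Σx)²/n = 9435 − 8904.2 = 530.8
Sxy = Σxy − (Σx)(Σy)/n = 771.3 − 1185.82 = -414.52
b = Sxy/Sxx = -414.52/530.8 = -0.780934
a = ȳ − b·x̄ = 5.62 − (-0.780934)·42.2 = 38.575433
ŷ(44) = a + b·44 = 38.575433 + (-0.780934)·44 = 4.214318

4.214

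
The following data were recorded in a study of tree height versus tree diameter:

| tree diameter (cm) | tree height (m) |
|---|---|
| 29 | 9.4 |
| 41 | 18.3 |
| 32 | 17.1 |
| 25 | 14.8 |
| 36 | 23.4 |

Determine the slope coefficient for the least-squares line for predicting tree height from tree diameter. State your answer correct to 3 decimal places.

0.501

n = 5, Σx = 163, Σy = 83, Σxy = 2782.5, Σx² = 5467
Sxx = Σx² − (Σx)²/n = 5467 − 5313.8 = 153.2
Sxy = Σxy − (Σx)(Σy)/n = 2782.5 − 2705.8 = 76.7
b = Sxy/Sxx = 76.7/153.2 = 0.500653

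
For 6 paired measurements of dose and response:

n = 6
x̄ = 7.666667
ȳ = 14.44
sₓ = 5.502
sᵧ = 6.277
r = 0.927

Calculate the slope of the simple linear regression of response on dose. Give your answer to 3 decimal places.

1.058

b = r · sᵧ/sₓ = 0.927 · 6.277/5.502 = 1.057575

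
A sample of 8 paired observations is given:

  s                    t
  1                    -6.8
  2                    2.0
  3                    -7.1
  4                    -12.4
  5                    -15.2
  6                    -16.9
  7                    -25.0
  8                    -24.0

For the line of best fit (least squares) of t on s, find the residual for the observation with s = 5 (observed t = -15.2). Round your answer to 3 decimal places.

-0.313

n = 8, Σx = 36, Σy = -105.4, Σxy = -618.1, Σx² = 204
Sxx = Σx² − (Σx)²/n = 204 − 162 = 42
Sxy = Σxy − (Σx)(Σy)/n = -618.1 − (-474.3) = -143.8
b = Sxy/Sxx = -143.8/42 = -3.423810
a = ȳ − b·x̄ = -13.175 − (-3.423810)·4.5 = 2.232143
ŷ(5) = 2.232143 + (-3.423810)·5 = -14.886905
residual = y − ŷ = -15.2 − (-14.886905) = -0.313095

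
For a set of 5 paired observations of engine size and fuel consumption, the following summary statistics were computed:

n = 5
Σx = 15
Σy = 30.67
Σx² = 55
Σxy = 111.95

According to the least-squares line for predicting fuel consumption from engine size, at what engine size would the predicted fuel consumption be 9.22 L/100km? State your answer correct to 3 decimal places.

Sxx = Σx² − (Σx)²/n = 55 − 45 = 10
Sxy = Σxy − (Σx)(Σy)/n = 111.95 − 92.01 = 19.94
b = Sxy/Sxx = 19.94/10 = 1.994
a = ȳ − b·x̄ = 6.134 − 1.994·3 = 0.152
Set a + b·x = 9.22: x = (9.22 − 0.152) / 1.994 = 4.547643

4.548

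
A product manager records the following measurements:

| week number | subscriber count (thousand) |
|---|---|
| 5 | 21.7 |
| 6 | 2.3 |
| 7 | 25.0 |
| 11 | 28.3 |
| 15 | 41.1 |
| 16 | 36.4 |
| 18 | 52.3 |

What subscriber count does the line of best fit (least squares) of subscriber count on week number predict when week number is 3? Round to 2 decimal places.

n = 7, Σx = 78, Σy = 207.1, Σxy = 2748.9, Σx² = 1036
Sxx = Σx² − (Σx)²/n = 1036 − 869.142857 = 166.857143
Sxy = Σxy − (Σx)(Σy)/n = 2748.9 − 2307.685714 = 441.214286
b = Sxy/Sxx = 441.214286/166.857143 = 2.644264
a = ȳ − b·x̄ = 29.585714 − 2.644264·11.142857 = 0.121062
ŷ(3) = a + b·3 = 0.121062 + 2.644264·3 = 8.053853

8.05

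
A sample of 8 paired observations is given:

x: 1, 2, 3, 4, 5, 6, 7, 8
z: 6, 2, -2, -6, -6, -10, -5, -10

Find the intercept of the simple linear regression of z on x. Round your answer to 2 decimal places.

n = 8, Σx = 36, Σy = -31, Σxy = -225, Σx² = 204
Sxx = Σx² − (Σx)²/n = 204 − 162 = 42
Sxy = Σxy − (Σx)(Σy)/n = -225 − (-139.5) = -85.5
b = Sxy/Sxx = -85.5/42 = -2.035714
a = ȳ − b·x̄ = -3.875 − (-2.035714)·4.5 = 5.285714

5.29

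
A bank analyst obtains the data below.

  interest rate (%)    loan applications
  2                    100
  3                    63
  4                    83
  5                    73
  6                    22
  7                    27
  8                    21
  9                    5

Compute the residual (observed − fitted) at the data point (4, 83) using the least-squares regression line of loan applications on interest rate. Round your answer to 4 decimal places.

14.2143

n = 8, Σx = 44, Σy = 394, Σxy = 1620, Σx² = 284
Sxx = Σx² − (Σx)²/n = 284 − 242 = 42
Sxy = Σxy − (Σx)(Σy)/n = 1620 − 2167 = -547
b = Sxy/Sxx = -547/42 = -13.023810
a = ȳ − b·x̄ = 49.25 − (-13.023810)·5.5 = 120.880952
ŷ(4) = 120.880952 + (-13.023810)·4 = 68.785714
residual = y − ŷ = 83 − 68.785714 = 14.214286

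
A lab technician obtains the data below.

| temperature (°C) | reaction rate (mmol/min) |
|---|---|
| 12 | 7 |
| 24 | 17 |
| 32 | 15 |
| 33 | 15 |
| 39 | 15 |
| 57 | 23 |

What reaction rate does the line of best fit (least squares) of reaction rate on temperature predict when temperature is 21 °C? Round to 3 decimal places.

n = 6, Σx = 197, Σy = 92, Σxy = 3363, Σx² = 7603
Sxx = Σx² − (Σx)²/n = 7603 − 6468.166667 = 1134.833333
Sxy = Σxy − (Σx)(Σy)/n = 3363 − 3020.666667 = 342.333333
b = Sxy/Sxx = 342.333333/1134.833333 = 0.301660
a = ȳ − b·x̄ = 15.333333 − 0.301660·32.833333 = 5.428844
ŷ(21) = a + b·21 = 5.428844 + 0.301660·21 = 11.763695

11.764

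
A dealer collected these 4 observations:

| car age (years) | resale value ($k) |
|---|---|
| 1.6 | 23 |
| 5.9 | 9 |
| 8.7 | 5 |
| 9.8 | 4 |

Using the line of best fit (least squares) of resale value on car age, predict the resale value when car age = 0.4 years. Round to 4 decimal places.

n = 4, Σx = 26, Σy = 41, Σxy = 172.6, Σx² = 209.1
Sxx = Σx² − (Σx)²/n = 209.1 − 169 = 40.1
Sxy = Σxy − (Σx)(Σy)/n = 172.6 − 266.5 = -93.9
b = Sxy/Sxx = -93.9/40.1 = -2.341646
a = ȳ − b·x̄ = 10.25 − (-2.341646)·6.5 = 25.470698
ŷ(0.4) = a + b·0.4 = 25.470698 + (-2.341646)·0.4 = 24.534040

24.5340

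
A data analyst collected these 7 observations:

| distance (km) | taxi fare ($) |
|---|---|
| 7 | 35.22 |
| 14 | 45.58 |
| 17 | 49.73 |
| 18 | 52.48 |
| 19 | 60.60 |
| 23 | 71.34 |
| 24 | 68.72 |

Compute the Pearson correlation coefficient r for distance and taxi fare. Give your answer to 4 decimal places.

0.9655

n = 7, Σx = 122, Σy = 383.67, Σxy = 7116.21, Σx² = 2324, Σy² = 22029.4021
Sxx = Σx² − (Σx)²/n = 2324 − 2126.285714 = 197.714286
Sxy = Σxy − (Σx)(Σy)/n = 7116.21 − 6686.82 = 429.39
Syy = Σy² − (Σy)²/n = 22029.4021 − 21028.9527 = 1000.4494
r = Sxy/√(Sxx·Syy) = 429.39/√(197803.138514) = 429.39/444.750648 = 0.965462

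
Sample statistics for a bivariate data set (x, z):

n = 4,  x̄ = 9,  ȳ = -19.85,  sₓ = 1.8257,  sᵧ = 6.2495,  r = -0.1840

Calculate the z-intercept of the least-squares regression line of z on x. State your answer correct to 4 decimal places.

b = r · sᵧ/sₓ = -0.184 · 6.2495/1.8257 = -0.629845
a = ȳ − b·x̄ = -19.85 − (-0.629845)·9 = -14.181395

-14.1814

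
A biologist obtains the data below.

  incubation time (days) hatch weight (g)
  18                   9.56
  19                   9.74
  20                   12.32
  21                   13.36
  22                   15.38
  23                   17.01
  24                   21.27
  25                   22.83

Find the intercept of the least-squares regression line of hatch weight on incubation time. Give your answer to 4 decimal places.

n = 8, Σx = 172, Σy = 121.47, Σxy = 2694.92, Σx² = 3740
Sxx = Σx² − (Σx)²/n = 3740 − 3698 = 42
Sxy = Σxy − (Σx)(Σy)/n = 2694.92 − 2611.605 = 83.315
b = Sxy/Sxx = 83.315/42 = 1.983690
a = ȳ − b·x̄ = 15.18375 − 1.983690·21.5 = -27.465595

-27.4656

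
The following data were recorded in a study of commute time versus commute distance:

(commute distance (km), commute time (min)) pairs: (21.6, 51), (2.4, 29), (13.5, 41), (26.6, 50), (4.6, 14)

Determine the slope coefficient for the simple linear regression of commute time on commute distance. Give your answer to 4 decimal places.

n = 5, Σx = 68.7, Σy = 185, Σxy = 3119.1, Σx² = 1383.29
Sxx = Σx² − (Σx)²/n = 1383.29 − 943.938 = 439.352
Sxy = Σxy − (Σx)(Σy)/n = 3119.1 − 2541.9 = 577.2
b = Sxy/Sxx = 577.2/439.352 = 1.313753

1.3138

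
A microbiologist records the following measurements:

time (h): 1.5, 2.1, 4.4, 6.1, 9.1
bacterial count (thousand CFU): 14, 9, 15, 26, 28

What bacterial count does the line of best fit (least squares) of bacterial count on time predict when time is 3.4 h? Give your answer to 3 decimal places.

15.415

n = 5, Σx = 23.2, Σy = 92, Σxy = 519.3, Σx² = 146.04
Sxx = Σx² − (Σx)²/n = 146.04 − 107.648 = 38.392
Sxy = Σxy − (Σx)(Σy)/n = 519.3 − 426.88 = 92.42
b = Sxy/Sxx = 92.42/38.392 = 2.407272
a = ȳ − b·x̄ = 18.4 − 2.407272·4.64 = 7.230256
ŷ(3.4) = a + b·3.4 = 7.230256 + 2.407272·3.4 = 15.414982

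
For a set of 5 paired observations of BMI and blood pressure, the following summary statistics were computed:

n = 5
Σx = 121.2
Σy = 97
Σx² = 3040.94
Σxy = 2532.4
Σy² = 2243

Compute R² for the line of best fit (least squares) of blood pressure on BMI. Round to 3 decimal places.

0.881

Sxx = Σx² − (Σx)²/n = 3040.94 − 2937.888 = 103.052
Sxy = Σxy − (Σx)(Σy)/n = 2532.4 − 2351.28 = 181.12
Syy = Σy² − (Σy)²/n = 2243 − 1881.8 = 361.2
R² = Sxy²/(Sxx·Syy) = (181.12)²/(103.052·361.2) = 0.881310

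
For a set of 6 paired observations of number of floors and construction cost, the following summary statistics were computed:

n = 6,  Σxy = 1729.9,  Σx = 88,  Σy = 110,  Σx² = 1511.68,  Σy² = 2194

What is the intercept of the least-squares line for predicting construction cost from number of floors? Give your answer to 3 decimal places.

10.598

Sxx = Σx² − (Σx)²/n = 1511.68 − 1290.666667 = 221.013333
Sxy = Σxy − (Σx)(Σy)/n = 1729.9 − 1613.333333 = 116.566667
b = Sxy/Sxx = 116.566667/221.013333 = 0.527419
a = ȳ − b·x̄ = 18.333333 − 0.527419·14.666667 = 10.597852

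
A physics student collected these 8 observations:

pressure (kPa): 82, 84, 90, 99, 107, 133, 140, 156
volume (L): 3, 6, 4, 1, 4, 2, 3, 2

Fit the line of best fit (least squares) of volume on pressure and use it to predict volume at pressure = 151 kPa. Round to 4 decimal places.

2.0527

n = 8, Σx = 891, Σy = 25, Σxy = 2635, Σx² = 104755
Sxx = Σx² − (Σx)²/n = 104755 − 99235.125 = 5519.875
Sxy = Σxy − (Σx)(Σy)/n = 2635 − 2784.375 = -149.375
b = Sxy/Sxx = -149.375/5519.875 = -0.027061
a = ȳ − b·x̄ = 3.125 − (-0.027061)·111.375 = 6.138952
ŷ(151) = a + b·151 = 6.138952 + (-0.027061)·151 = 2.052696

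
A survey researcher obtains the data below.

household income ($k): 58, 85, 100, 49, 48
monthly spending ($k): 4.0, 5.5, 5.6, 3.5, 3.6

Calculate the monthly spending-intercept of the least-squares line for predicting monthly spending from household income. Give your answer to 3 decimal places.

1.494

n = 5, Σx = 340, Σy = 22.2, Σxy = 1603.8, Σx² = 25294
Sxx = Σx² − (Σx)²/n = 25294 − 23120 = 2174
Sxy = Σxy − (Σx)(Σy)/n = 1603.8 − 1509.6 = 94.2
b = Sxy/Sxx = 94.2/2174 = 0.043330
a = ȳ − b·x̄ = 4.44 − 0.043330·68 = 1.493542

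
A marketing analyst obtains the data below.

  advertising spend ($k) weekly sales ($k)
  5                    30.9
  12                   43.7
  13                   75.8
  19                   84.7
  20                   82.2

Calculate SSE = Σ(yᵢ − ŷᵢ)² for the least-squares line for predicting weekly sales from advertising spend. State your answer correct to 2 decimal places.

427.21

n = 5, Σx = 69, Σy = 317.3, Σxy = 4917.6, Σx² = 1099, Σy² = 22541.07
Sxx = Σx² − (Σx)²/n = 1099 − 952.2 = 146.8
Sxy = Σxy − (Σx)(Σy)/n = 4917.6 − 4378.74 = 538.86
Syy = Σy² − (Σy)²/n = 22541.07 − 20135.858 = 2405.212
b = Sxy/Sxx = 538.86/146.8 = 3.670708
SSE = Syy − b·Sxy = 2405.212 − 3.670708·538.86 = 427.214046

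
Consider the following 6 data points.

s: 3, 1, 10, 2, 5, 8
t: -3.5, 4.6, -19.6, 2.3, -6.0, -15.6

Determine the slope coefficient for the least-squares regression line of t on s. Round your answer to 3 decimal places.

n = 6, Σx = 29, Σy = -37.8, Σxy = -352.1, Σx² = 203
Sxx = Σx² − (Σx)²/n = 203 − 140.166667 = 62.833333
Sxy = Σxy − (Σx)(Σy)/n = -352.1 − (-182.7) = -169.4
b = Sxy/Sxx = -169.4/62.833333 = -2.696021

-2.696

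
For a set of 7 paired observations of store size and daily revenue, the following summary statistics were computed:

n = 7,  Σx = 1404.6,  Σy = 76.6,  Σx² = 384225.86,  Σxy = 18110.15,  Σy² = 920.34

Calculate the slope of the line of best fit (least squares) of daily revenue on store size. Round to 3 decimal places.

Sxx = Σx² − (Σx)²/n = 384225.86 − 281843.022857 = 102382.837143
Sxy = Σxy − (Σx)(Σy)/n = 18110.15 − 15370.337143 = 2739.812857
b = Sxy/Sxx = 2739.812857/102382.837143 = 0.026760

0.027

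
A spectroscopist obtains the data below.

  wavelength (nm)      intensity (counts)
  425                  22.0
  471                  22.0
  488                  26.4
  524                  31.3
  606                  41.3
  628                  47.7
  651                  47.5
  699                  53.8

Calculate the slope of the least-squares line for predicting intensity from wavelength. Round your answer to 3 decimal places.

n = 8, Σx = 4492, Σy = 292, Σxy = 172508.5, Σx² = 2589208
Sxx = Σx² − (Σx)²/n = 2589208 − 2522258 = 66950
Sxy = Σxy − (Σx)(Σy)/n = 172508.5 − 163958 = 8550.5
b = Sxy/Sxx = 8550.5/66950 = 0.127715

0.128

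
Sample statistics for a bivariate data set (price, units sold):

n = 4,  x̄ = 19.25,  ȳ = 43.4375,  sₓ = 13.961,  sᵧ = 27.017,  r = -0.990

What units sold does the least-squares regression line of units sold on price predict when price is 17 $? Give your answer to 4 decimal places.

47.7481

b = r · sᵧ/sₓ = -0.99 · 27.017/13.961 = -1.915825
a = ȳ − b·x̄ = 43.4375 − (-1.915825)·19.25 = 80.317127
ŷ(17) = a + b·17 = 80.317127 + (-1.915825)·17 = 47.748106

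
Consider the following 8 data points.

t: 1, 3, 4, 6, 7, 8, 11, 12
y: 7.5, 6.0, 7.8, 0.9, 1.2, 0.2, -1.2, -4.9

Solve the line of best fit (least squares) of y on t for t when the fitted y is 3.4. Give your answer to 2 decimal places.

n = 8, Σx = 52, Σy = 17.5, Σxy = 0.1, Σx² = 440
Sxx = Σx² − (Σx)²/n = 440 − 338 = 102
Sxy = Σxy − (Σx)(Σy)/n = 0.1 − 113.75 = -113.65
b = Sxy/Sxx = -113.65/102 = -1.114216
a = ȳ − b·x̄ = 2.1875 − (-1.114216)·6.5 = 9.429902
Set a + b·x = 3.4: x = (3.4 − 9.429902) / (-1.114216) = 5.411791

5.41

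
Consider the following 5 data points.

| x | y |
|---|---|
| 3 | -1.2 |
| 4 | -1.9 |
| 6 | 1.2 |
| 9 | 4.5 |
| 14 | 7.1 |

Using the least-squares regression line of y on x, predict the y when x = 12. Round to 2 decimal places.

5.96

n = 5, Σx = 36, Σy = 9.7, Σxy = 135.9, Σx² = 338
Sxx = Σx² − (Σx)²/n = 338 − 259.2 = 78.8
Sxy = Σxy − (Σx)(Σy)/n = 135.9 − 69.84 = 66.06
b = Sxy/Sxx = 66.06/78.8 = 0.838325
a = ȳ − b·x̄ = 1.94 − 0.838325·7.2 = -4.095939
ŷ(12) = a + b·12 = -4.095939 + 0.838325·12 = 5.963959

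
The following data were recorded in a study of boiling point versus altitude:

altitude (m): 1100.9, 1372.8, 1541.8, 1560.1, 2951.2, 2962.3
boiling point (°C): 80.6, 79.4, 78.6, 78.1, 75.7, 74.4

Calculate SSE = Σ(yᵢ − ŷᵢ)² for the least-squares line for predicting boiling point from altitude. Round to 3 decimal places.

1.667

n = 6, Σx = 11489.1, Σy = 466.8, Σxy = 884563.11, Σx² = 25392422.63, Σy² = 36344.14
Sxx = Σx² − (Σx)²/n = 25392422.63 − 21999903.135 = 3392519.495
Sxy = Σxy − (Σx)(Σy)/n = 884563.11 − 893851.98 = -9288.87
Syy = Σy² − (Σy)²/n = 36344.14 − 36317.04 = 27.1
b = Sxy/Sxx = -9288.87/3392519.495 = -0.002738
SSE = Syy − b·Sxy = 27.1 − (-0.002738)·(-9288.87) = 1.666659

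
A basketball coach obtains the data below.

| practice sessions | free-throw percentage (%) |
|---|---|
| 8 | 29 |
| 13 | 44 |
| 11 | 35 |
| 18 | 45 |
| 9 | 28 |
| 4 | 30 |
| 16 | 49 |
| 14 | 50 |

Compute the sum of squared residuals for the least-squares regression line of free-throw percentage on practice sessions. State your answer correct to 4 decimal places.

166.7558

n = 8, Σx = 93, Σy = 310, Σxy = 3855, Σx² = 1227, Σy² = 12612
Sxx = Σx² − (Σx)²/n = 1227 − 1081.125 = 145.875
Sxy = Σxy − (Σx)(Σy)/n = 3855 − 3603.75 = 251.25
Syy = Σy² − (Σy)²/n = 12612 − 12012.5 = 599.5
b = Sxy/Sxx = 251.25/145.875 = 1.722365
SSE = Syy − b·Sxy = 599.5 − 1.722365·251.25 = 166.755784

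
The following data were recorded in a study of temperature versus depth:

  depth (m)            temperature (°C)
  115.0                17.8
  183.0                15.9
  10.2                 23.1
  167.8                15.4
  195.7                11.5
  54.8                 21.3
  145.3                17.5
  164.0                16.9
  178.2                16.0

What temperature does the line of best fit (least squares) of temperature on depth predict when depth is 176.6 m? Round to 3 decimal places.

15.197

n = 9, Σx = 1214, Σy = 155.4, Σxy = 19359.78, Σx² = 196039.74
Sxx = Σx² − (Σx)²/n = 196039.74 − 163755.111111 = 32284.628889
Sxy = Σxy − (Σx)(Σy)/n = 19359.78 − 20961.733333 = -1601.953333
b = Sxy/Sxx = -1601.953333/32284.628889 = -0.049620
a = ȳ − b·x̄ = 17.266667 − (-0.049620)·134.888889 = 23.959812
ŷ(176.6) = a + b·176.6 = 23.959812 + (-0.049620)·176.6 = 15.196974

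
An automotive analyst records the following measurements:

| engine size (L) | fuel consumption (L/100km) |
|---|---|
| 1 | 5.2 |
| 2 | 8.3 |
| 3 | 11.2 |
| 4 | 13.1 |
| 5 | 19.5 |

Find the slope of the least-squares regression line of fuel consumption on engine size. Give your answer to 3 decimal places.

3.340

n = 5, Σx = 15, Σy = 57.3, Σxy = 205.3, Σx² = 55
Sxx = Σx² − (Σx)²/n = 55 − 45 = 10
Sxy = Σxy − (Σx)(Σy)/n = 205.3 − 171.9 = 33.4
b = Sxy/Sxx = 33.4/10 = 3.34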